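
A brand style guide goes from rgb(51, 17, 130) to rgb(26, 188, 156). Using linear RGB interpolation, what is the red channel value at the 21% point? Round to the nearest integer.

46

R = 51 + 0.21 × (26 − 51) = 45.75 → 46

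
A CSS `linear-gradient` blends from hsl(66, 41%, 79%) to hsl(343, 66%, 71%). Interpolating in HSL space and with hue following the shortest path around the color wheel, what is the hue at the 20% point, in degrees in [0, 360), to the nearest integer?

49

Hue: 343 − 66 = 277°, but |277| > 180 so the shorter arc goes the other way: Δh = 277 − 360 = -83°.
H = 66 + 0.2 × (-83) = 49.4 → 49°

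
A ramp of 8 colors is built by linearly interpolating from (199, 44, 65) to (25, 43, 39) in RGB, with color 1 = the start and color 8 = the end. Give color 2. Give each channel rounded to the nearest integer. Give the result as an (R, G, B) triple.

With 8 swatches and endpoints inclusive, swatch 2 sits at t = (2 − 1)/(8 − 1) = 1/7 ≈ 0.1429.
R = 199 + 0.1429 × (25 − 199) = 174.135 → 174
G = 44 + 0.1429 × (43 − 44) = 43.857 → 44
B = 65 + 0.1429 × (39 − 65) = 61.285 → 61

(174, 44, 61)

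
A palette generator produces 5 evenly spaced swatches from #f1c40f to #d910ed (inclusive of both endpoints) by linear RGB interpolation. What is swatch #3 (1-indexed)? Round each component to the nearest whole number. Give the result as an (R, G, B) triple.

(229, 106, 126)

With 5 swatches and endpoints inclusive, swatch 3 sits at t = (3 − 1)/(5 − 1) = 2/4 ≈ 0.5.
#f1c40f → (241, 196, 15); #d910ed → (217, 16, 237).
R = 241 + 0.5 × (217 − 241) = 229 → 229
G = 196 + 0.5 × (16 − 196) = 106 → 106
B = 15 + 0.5 × (237 − 15) = 126 → 126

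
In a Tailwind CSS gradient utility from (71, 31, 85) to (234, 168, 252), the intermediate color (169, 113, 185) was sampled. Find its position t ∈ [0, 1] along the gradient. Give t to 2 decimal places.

Invert the lerp on the B channel (largest span, 167): t = (185 − 85) / (252 − 85) = 100/167 = 0.5988.
Check on R: (169 − 71)/(234 − 71) = 0.6012 ✓

0.60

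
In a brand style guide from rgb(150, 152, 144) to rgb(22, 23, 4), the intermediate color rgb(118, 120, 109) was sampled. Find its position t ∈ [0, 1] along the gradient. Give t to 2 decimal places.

0.25

Invert the lerp on the B channel (largest span, 140): t = (109 − 144) / (4 − 144) = -35/-140 = 0.25.
Check on R: (118 − 150)/(22 − 150) = 0.25 ✓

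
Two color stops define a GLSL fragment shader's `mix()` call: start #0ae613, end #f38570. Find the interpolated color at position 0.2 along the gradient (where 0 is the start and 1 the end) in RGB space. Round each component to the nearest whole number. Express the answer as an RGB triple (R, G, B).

(57, 211, 38)

#0ae613 → (10, 230, 19); #f38570 → (243, 133, 112).
R = 10 + 0.2 × (243 − 10) = 10 + 0.2 × 233 = 56.6 → 57
G = 230 + 0.2 × (133 − 230) = 230 + 0.2 × -97 = 210.6 → 211
B = 19 + 0.2 × (112 − 19) = 19 + 0.2 × 93 = 37.6 → 38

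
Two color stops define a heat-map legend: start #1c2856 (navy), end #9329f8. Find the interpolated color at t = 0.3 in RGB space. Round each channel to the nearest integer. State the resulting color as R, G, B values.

(64, 40, 135)

#1c2856 → (28, 40, 86); #9329f8 → (147, 41, 248).
R = 28 + 0.3 × (147 − 28) = 28 + 0.3 × 119 = 63.7 → 64
G = 40 + 0.3 × (41 − 40) = 40 + 0.3 × 1 = 40.3 → 40
B = 86 + 0.3 × (248 − 86) = 86 + 0.3 × 162 = 134.6 → 135
So the blended color is (64, 40, 135), about #402887.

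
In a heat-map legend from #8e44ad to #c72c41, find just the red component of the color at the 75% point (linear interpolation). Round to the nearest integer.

185

R₁ = 142 (from #8e44ad), R₂ = 199 (from #c72c41).
R = 142 + 0.75 × (199 − 142) = 184.75 → 185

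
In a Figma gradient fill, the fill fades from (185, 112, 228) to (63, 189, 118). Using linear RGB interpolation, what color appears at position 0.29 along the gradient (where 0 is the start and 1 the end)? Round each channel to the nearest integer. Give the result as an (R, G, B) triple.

(150, 134, 196)

R = 185 + 0.29 × (63 − 185) = 185 + 0.29 × -122 = 149.62 → 150
G = 112 + 0.29 × (189 − 112) = 112 + 0.29 × 77 = 134.33 → 134
B = 228 + 0.29 × (118 − 228) = 228 + 0.29 × -110 = 196.1 → 196
So the blended color is (150, 134, 196), about #9686c4.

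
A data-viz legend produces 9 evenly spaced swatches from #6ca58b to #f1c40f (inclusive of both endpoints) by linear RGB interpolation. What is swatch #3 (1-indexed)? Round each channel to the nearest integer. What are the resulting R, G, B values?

(141, 173, 108)

With 9 swatches and endpoints inclusive, swatch 3 sits at t = (3 − 1)/(9 − 1) = 2/8 ≈ 0.25.
#6ca58b → (108, 165, 139); #f1c40f → (241, 196, 15).
R = 108 + 0.25 × (241 − 108) = 141.25 → 141
G = 165 + 0.25 × (196 − 165) = 172.75 → 173
B = 139 + 0.25 × (15 − 139) = 108 → 108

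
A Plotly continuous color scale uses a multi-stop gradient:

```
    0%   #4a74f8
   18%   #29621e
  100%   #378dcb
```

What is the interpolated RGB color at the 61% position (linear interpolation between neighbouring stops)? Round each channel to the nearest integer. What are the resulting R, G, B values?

61% lies between the 18% and 100% stops, so the local fraction is t = (61 − 18)/(100 − 18) = 43/82 ≈ 0.5244.
#29621e → (41, 98, 30); #378dcb → (55, 141, 203).
R = 41 + 0.5244 × (55 − 41) = 48.342 → 48
G = 98 + 0.5244 × (141 − 98) = 120.549 → 121
B = 30 + 0.5244 × (203 − 30) = 120.721 → 121

(48, 121, 121)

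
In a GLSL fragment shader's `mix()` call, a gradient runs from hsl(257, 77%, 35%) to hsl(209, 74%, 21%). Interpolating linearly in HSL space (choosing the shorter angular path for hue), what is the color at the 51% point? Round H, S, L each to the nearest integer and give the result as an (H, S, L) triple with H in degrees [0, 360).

(233, 75, 28)

Hue arc: Δh = 209 − 257 = -48° (|Δh| ≤ 180, already the shorter path).
H = 257 + 0.51 × (-48) = 232.52 → 233°
S = 77 + 0.51 × (74 − 77) = 75.47 → 75%
L = 35 + 0.51 × (21 − 35) = 27.86 → 28%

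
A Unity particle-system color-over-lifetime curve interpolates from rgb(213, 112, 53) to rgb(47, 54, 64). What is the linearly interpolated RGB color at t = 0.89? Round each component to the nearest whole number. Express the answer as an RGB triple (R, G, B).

R = 213 + 0.89 × (47 − 213) = 213 + 0.89 × -166 = 65.26 → 65
G = 112 + 0.89 × (54 − 112) = 112 + 0.89 × -58 = 60.38 → 60
B = 53 + 0.89 × (64 − 53) = 53 + 0.89 × 11 = 62.79 → 63
So the blended color is (65, 60, 63), about #413c3f.

(65, 60, 63)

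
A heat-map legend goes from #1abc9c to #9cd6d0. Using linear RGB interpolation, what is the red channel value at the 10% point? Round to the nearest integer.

R₁ = 26 (from #1abc9c), R₂ = 156 (from #9cd6d0).
R = 26 + 0.1 × (156 − 26) = 39 → 39

39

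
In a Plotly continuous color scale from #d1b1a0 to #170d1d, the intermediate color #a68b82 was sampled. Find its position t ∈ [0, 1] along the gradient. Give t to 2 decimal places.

Invert the lerp on the R channel (largest span, 186): t = (166 − 209) / (23 − 209) = -43/-186 = 0.23118.
Check on G: (139 − 177)/(13 − 177) = 0.2317 ✓

0.23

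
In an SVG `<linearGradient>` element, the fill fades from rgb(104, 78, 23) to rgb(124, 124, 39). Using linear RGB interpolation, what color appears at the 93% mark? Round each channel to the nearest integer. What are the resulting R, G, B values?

(123, 121, 38)

93% corresponds to t = 0.93.
R = 104 + 0.93 × (124 − 104) = 104 + 0.93 × 20 = 122.6 → 123
G = 78 + 0.93 × (124 − 78) = 78 + 0.93 × 46 = 120.78 → 121
B = 23 + 0.93 × (39 − 23) = 23 + 0.93 × 16 = 37.88 → 38
So the blended color is (123, 121, 38), about #7b7926.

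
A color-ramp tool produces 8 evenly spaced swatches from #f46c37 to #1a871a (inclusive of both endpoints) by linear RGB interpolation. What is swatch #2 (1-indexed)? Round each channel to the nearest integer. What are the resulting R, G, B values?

(213, 112, 51)

With 8 swatches and endpoints inclusive, swatch 2 sits at t = (2 − 1)/(8 − 1) = 1/7 ≈ 0.1429.
#f46c37 → (244, 108, 55); #1a871a → (26, 135, 26).
R = 244 + 0.1429 × (26 − 244) = 212.848 → 213
G = 108 + 0.1429 × (135 − 108) = 111.858 → 112
B = 55 + 0.1429 × (26 − 55) = 50.856 → 51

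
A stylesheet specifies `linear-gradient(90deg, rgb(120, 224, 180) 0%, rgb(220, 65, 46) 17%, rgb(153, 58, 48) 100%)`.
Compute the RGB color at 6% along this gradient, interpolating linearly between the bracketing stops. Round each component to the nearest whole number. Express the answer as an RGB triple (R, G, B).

6% lies between the 0% and 17% stops, so the local fraction is t = (6 − 0)/(17 − 0) = 6/17 ≈ 0.3529.
R = 120 + 0.3529 × (220 − 120) = 155.29 → 155
G = 224 + 0.3529 × (65 − 224) = 167.889 → 168
B = 180 + 0.3529 × (46 − 180) = 132.711 → 133

(155, 168, 133)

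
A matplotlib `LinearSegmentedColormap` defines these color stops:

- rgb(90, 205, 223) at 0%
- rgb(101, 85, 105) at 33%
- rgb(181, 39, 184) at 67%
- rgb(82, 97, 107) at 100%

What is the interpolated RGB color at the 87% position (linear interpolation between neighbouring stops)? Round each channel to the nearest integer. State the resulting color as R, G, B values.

(121, 74, 137)

87% lies between the 67% and 100% stops, so the local fraction is t = (87 − 67)/(100 − 67) = 20/33 ≈ 0.6061.
R = 181 + 0.6061 × (82 − 181) = 120.996 → 121
G = 39 + 0.6061 × (97 − 39) = 74.154 → 74
B = 184 + 0.6061 × (107 − 184) = 137.33 → 137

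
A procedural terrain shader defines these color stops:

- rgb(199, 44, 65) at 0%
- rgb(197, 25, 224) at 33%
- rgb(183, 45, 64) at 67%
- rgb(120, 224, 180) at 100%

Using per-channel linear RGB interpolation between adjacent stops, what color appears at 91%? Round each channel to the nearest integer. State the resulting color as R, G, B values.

(137, 175, 148)

91% lies between the 67% and 100% stops, so the local fraction is t = (91 − 67)/(100 − 67) = 24/33 ≈ 0.7273.
R = 183 + 0.7273 × (120 − 183) = 137.18 → 137
G = 45 + 0.7273 × (224 − 45) = 175.187 → 175
B = 64 + 0.7273 × (180 − 64) = 148.367 → 148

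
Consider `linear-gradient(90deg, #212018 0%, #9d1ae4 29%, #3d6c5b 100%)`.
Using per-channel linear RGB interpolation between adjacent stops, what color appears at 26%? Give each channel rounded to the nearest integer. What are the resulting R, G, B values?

(144, 27, 207)

26% lies between the 0% and 29% stops, so the local fraction is t = (26 − 0)/(29 − 0) = 26/29 ≈ 0.8966.
#212018 → (33, 32, 24); #9d1ae4 → (157, 26, 228).
R = 33 + 0.8966 × (157 − 33) = 144.178 → 144
G = 32 + 0.8966 × (26 − 32) = 26.62 → 27
B = 24 + 0.8966 × (228 − 24) = 206.906 → 207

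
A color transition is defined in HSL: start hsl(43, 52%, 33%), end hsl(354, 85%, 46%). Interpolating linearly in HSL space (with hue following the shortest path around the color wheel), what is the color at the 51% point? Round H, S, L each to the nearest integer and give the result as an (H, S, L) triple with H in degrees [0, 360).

(18, 69, 40)

Hue: 354 − 43 = 311°, but |311| > 180 so the shorter arc goes the other way: Δh = 311 − 360 = -49°.
H = 43 + 0.51 × (-49) = 18.01 → 18°
S = 52 + 0.51 × (85 − 52) = 68.83 → 69%
L = 33 + 0.51 × (46 − 33) = 39.63 → 40%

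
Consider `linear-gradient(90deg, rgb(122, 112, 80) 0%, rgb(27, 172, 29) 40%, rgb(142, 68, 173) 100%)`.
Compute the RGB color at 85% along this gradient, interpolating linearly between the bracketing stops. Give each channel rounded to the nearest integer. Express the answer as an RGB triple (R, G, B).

(113, 94, 137)

85% lies between the 40% and 100% stops, so the local fraction is t = (85 − 40)/(100 − 40) = 45/60 ≈ 0.75.
R = 27 + 0.75 × (142 − 27) = 113.25 → 113
G = 172 + 0.75 × (68 − 172) = 94 → 94
B = 29 + 0.75 × (173 − 29) = 137 → 137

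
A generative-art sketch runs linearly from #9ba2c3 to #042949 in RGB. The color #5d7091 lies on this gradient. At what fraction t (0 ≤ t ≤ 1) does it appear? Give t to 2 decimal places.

0.41

Invert the lerp on the R channel (largest span, 151): t = (93 − 155) / (4 − 155) = -62/-151 = 0.4106.
Check on G: (112 − 162)/(41 − 162) = 0.4132 ✓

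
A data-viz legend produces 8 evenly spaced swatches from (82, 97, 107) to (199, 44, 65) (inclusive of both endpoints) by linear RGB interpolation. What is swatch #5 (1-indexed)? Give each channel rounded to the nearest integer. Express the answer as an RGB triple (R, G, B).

(149, 67, 83)

With 8 swatches and endpoints inclusive, swatch 5 sits at t = (5 − 1)/(8 − 1) = 4/7 ≈ 0.5714.
R = 82 + 0.5714 × (199 − 82) = 148.854 → 149
G = 97 + 0.5714 × (44 − 97) = 66.716 → 67
B = 107 + 0.5714 × (65 − 107) = 83.001 → 83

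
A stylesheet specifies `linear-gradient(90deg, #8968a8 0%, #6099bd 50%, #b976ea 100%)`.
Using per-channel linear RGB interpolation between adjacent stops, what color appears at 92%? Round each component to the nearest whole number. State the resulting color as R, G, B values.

92% lies between the 50% and 100% stops, so the local fraction is t = (92 − 50)/(100 − 50) = 42/50 ≈ 0.84.
#6099bd → (96, 153, 189); #b976ea → (185, 118, 234).
R = 96 + 0.84 × (185 − 96) = 170.76 → 171
G = 153 + 0.84 × (118 − 153) = 123.6 → 124
B = 189 + 0.84 × (234 − 189) = 226.8 → 227

(171, 124, 227)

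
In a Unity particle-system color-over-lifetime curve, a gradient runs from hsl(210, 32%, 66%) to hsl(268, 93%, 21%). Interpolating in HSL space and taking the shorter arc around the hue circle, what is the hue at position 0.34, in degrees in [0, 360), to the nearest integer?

230

Hue arc: Δh = 268 − 210 = 58° (|Δh| ≤ 180, already the shorter path).
H = 210 + 0.34 × (58) = 229.72 → 230°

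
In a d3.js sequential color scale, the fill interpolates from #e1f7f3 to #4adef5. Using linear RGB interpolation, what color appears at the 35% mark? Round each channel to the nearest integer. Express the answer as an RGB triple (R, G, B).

#e1f7f3 → (225, 247, 243); #4adef5 → (74, 222, 245).
35% corresponds to t = 0.35.
R = 225 + 0.35 × (74 − 225) = 225 + 0.35 × -151 = 172.15 → 172
G = 247 + 0.35 × (222 − 247) = 247 + 0.35 × -25 = 238.25 → 238
B = 243 + 0.35 × (245 − 243) = 243 + 0.35 × 2 = 243.7 → 244
So the blended color is (172, 238, 244), about #aceef4.

(172, 238, 244)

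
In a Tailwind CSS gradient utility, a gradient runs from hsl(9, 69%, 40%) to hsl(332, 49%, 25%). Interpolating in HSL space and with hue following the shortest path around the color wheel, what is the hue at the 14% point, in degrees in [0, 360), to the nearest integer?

Hue: 332 − 9 = 323°, but |323| > 180 so the shorter arc goes the other way: Δh = 323 − 360 = -37°.
H = 9 + 0.14 × (-37) = 3.82 → 4°

4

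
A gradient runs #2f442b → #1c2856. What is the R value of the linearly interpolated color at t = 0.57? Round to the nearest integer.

R₁ = 47 (from #2f442b), R₂ = 28 (from #1c2856).
R = 47 + 0.57 × (28 − 47) = 36.17 → 36

36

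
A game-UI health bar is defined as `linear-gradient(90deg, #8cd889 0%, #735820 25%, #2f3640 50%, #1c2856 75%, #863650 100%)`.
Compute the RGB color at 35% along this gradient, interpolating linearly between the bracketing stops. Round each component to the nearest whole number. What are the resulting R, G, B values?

(88, 74, 45)

35% lies between the 25% and 50% stops, so the local fraction is t = (35 − 25)/(50 − 25) = 10/25 ≈ 0.4.
#735820 → (115, 88, 32); #2f3640 → (47, 54, 64).
R = 115 + 0.4 × (47 − 115) = 87.8 → 88
G = 88 + 0.4 × (54 − 88) = 74.4 → 74
B = 32 + 0.4 × (64 − 32) = 44.8 → 45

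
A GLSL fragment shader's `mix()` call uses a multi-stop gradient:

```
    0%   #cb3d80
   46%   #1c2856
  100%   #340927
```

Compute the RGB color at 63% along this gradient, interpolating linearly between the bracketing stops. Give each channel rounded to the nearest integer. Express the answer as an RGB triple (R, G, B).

(36, 30, 71)

63% lies between the 46% and 100% stops, so the local fraction is t = (63 − 46)/(100 − 46) = 17/54 ≈ 0.3148.
#1c2856 → (28, 40, 86); #340927 → (52, 9, 39).
R = 28 + 0.3148 × (52 − 28) = 35.555 → 36
G = 40 + 0.3148 × (9 − 40) = 30.241 → 30
B = 86 + 0.3148 × (39 − 86) = 71.204 → 71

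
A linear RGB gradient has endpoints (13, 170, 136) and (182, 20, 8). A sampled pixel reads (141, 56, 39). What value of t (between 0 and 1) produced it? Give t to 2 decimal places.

0.76

Invert the lerp on the R channel (largest span, 169): t = (141 − 13) / (182 − 13) = 128/169 = 0.7574.
Check on G: (56 − 170)/(20 − 170) = 0.76 ✓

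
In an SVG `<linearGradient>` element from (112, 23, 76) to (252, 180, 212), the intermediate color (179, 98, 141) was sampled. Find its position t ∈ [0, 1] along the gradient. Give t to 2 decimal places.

0.48

Invert the lerp on the G channel (largest span, 157): t = (98 − 23) / (180 − 23) = 75/157 = 0.47771.
Check on R: (179 − 112)/(252 − 112) = 0.4786 ✓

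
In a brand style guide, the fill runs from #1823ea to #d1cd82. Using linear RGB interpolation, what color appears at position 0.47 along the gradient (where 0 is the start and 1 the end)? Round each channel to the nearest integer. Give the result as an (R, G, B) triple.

(111, 115, 185)

#1823ea → (24, 35, 234); #d1cd82 → (209, 205, 130).
R = 24 + 0.47 × (209 − 24) = 24 + 0.47 × 185 = 110.95 → 111
G = 35 + 0.47 × (205 − 35) = 35 + 0.47 × 170 = 114.9 → 115
B = 234 + 0.47 × (130 − 234) = 234 + 0.47 × -104 = 185.12 → 185
So the blended color is (111, 115, 185), about #6f73b9.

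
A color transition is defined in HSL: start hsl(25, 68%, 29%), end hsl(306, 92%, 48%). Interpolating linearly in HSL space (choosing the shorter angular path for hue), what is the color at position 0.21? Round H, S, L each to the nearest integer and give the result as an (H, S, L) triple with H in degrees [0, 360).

Hue: 306 − 25 = 281°, but |281| > 180 so the shorter arc goes the other way: Δh = 281 − 360 = -79°.
H = 25 + 0.21 × (-79) = 8.41 → 8°
S = 68 + 0.21 × (92 − 68) = 73.04 → 73%
L = 29 + 0.21 × (48 − 29) = 32.99 → 33%

(8, 73, 33)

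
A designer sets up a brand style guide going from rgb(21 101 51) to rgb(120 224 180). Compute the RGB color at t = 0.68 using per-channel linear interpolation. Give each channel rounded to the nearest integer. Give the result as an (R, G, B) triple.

R = 21 + 0.68 × (120 − 21) = 21 + 0.68 × 99 = 88.32 → 88
G = 101 + 0.68 × (224 − 101) = 101 + 0.68 × 123 = 184.64 → 185
B = 51 + 0.68 × (180 − 51) = 51 + 0.68 × 129 = 138.72 → 139

(88, 185, 139)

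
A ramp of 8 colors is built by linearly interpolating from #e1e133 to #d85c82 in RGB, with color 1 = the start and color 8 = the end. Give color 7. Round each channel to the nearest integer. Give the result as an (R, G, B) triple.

With 8 swatches and endpoints inclusive, swatch 7 sits at t = (7 − 1)/(8 − 1) = 6/7 ≈ 0.8571.
#e1e133 → (225, 225, 51); #d85c82 → (216, 92, 130).
R = 225 + 0.8571 × (216 − 225) = 217.286 → 217
G = 225 + 0.8571 × (92 − 225) = 111.006 → 111
B = 51 + 0.8571 × (130 − 51) = 118.711 → 119

(217, 111, 119)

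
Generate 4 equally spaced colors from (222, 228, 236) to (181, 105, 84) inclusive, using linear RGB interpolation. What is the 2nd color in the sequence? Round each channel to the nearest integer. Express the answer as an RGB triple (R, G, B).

(208, 187, 185)

With 4 swatches and endpoints inclusive, swatch 2 sits at t = (2 − 1)/(4 − 1) = 1/3 ≈ 0.3333.
R = 222 + 0.3333 × (181 − 222) = 208.335 → 208
G = 228 + 0.3333 × (105 − 228) = 187.004 → 187
B = 236 + 0.3333 × (84 − 236) = 185.338 → 185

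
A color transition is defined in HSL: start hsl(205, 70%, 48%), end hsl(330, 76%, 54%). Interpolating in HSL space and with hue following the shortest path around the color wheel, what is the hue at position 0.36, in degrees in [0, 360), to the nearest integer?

Hue arc: Δh = 330 − 205 = 125° (|Δh| ≤ 180, already the shorter path).
H = 205 + 0.36 × (125) = 250 → 250°

250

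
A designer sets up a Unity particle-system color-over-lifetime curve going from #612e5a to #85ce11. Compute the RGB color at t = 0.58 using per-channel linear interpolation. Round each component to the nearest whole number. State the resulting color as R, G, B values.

#612e5a → (97, 46, 90); #85ce11 → (133, 206, 17).
R = 97 + 0.58 × (133 − 97) = 97 + 0.58 × 36 = 117.88 → 118
G = 46 + 0.58 × (206 − 46) = 46 + 0.58 × 160 = 138.8 → 139
B = 90 + 0.58 × (17 − 90) = 90 + 0.58 × -73 = 47.66 → 48
So the blended color is (118, 139, 48), about #768b30.

(118, 139, 48)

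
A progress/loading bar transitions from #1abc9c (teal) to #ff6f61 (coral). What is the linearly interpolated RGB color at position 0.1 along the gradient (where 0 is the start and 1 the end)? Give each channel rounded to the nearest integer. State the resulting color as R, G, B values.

#1abc9c → (26, 188, 156); #ff6f61 → (255, 111, 97).
R = 26 + 0.1 × (255 − 26) = 26 + 0.1 × 229 = 48.9 → 49
G = 188 + 0.1 × (111 − 188) = 188 + 0.1 × -77 = 180.3 → 180
B = 156 + 0.1 × (97 − 156) = 156 + 0.1 × -59 = 150.1 → 150

(49, 180, 150)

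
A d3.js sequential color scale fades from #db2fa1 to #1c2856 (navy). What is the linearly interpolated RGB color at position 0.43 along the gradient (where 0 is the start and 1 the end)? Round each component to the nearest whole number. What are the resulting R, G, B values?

(137, 44, 129)

#db2fa1 → (219, 47, 161); #1c2856 → (28, 40, 86).
R = 219 + 0.43 × (28 − 219) = 219 + 0.43 × -191 = 136.87 → 137
G = 47 + 0.43 × (40 − 47) = 47 + 0.43 × -7 = 43.99 → 44
B = 161 + 0.43 × (86 − 161) = 161 + 0.43 × -75 = 128.75 → 129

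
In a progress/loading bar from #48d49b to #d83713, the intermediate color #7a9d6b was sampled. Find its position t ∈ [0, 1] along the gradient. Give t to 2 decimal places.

0.35

Invert the lerp on the G channel (largest span, 157): t = (157 − 212) / (55 − 212) = -55/-157 = 0.35032.
Check on R: (122 − 72)/(216 − 72) = 0.3472 ✓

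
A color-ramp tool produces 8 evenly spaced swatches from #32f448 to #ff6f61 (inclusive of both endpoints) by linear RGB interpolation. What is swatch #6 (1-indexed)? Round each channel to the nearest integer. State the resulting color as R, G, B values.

With 8 swatches and endpoints inclusive, swatch 6 sits at t = (6 − 1)/(8 − 1) = 5/7 ≈ 0.7143.
#32f448 → (50, 244, 72); #ff6f61 → (255, 111, 97).
R = 50 + 0.7143 × (255 − 50) = 196.431 → 196
G = 244 + 0.7143 × (111 − 244) = 148.998 → 149
B = 72 + 0.7143 × (97 − 72) = 89.858 → 90

(196, 149, 90)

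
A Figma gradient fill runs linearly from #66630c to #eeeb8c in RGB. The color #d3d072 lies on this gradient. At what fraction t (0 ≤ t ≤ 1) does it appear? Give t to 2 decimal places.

0.80

Invert the lerp on the R channel (largest span, 136): t = (211 − 102) / (238 − 102) = 109/136 = 0.80147.
Check on G: (208 − 99)/(235 − 99) = 0.8015 ✓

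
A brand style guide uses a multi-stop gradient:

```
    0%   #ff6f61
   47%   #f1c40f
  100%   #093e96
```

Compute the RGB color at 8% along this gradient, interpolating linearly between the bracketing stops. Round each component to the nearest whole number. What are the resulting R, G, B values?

(253, 125, 83)

8% lies between the 0% and 47% stops, so the local fraction is t = (8 − 0)/(47 − 0) = 8/47 ≈ 0.1702.
#ff6f61 → (255, 111, 97); #f1c40f → (241, 196, 15).
R = 255 + 0.1702 × (241 − 255) = 252.617 → 253
G = 111 + 0.1702 × (196 − 111) = 125.467 → 125
B = 97 + 0.1702 × (15 − 97) = 83.044 → 83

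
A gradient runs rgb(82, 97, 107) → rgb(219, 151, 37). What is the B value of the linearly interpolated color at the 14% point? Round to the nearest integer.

97

B = 107 + 0.14 × (37 − 107) = 97.2 → 97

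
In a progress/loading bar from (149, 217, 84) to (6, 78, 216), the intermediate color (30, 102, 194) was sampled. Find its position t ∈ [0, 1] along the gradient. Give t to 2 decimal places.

0.83

Invert the lerp on the R channel (largest span, 143): t = (30 − 149) / (6 − 149) = -119/-143 = 0.83217.
Check on G: (102 − 217)/(78 − 217) = 0.8273 ✓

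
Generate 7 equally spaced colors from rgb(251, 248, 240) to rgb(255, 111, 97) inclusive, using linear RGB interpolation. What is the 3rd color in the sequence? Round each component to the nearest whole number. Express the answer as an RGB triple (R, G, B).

(252, 202, 192)

With 7 swatches and endpoints inclusive, swatch 3 sits at t = (3 − 1)/(7 − 1) = 2/6 ≈ 0.3333.
R = 251 + 0.3333 × (255 − 251) = 252.333 → 252
G = 248 + 0.3333 × (111 − 248) = 202.338 → 202
B = 240 + 0.3333 × (97 − 240) = 192.338 → 192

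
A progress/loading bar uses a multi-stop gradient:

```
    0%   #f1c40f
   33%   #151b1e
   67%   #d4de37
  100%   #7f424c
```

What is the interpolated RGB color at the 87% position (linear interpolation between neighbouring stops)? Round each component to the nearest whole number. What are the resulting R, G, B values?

87% lies between the 67% and 100% stops, so the local fraction is t = (87 − 67)/(100 − 67) = 20/33 ≈ 0.6061.
#d4de37 → (212, 222, 55); #7f424c → (127, 66, 76).
R = 212 + 0.6061 × (127 − 212) = 160.482 → 160
G = 222 + 0.6061 × (66 − 222) = 127.448 → 127
B = 55 + 0.6061 × (76 − 55) = 67.728 → 68

(160, 127, 68)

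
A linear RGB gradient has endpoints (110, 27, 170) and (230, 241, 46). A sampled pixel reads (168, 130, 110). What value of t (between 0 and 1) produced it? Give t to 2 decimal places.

Invert the lerp on the G channel (largest span, 214): t = (130 − 27) / (241 − 27) = 103/214 = 0.48131.
Check on R: (168 − 110)/(230 − 110) = 0.4833 ✓

0.48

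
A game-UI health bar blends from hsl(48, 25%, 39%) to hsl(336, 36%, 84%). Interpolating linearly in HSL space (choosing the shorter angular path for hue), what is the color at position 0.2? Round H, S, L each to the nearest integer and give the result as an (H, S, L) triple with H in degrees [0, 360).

(34, 27, 48)

Hue: 336 − 48 = 288°, but |288| > 180 so the shorter arc goes the other way: Δh = 288 − 360 = -72°.
H = 48 + 0.2 × (-72) = 33.6 → 34°
S = 25 + 0.2 × (36 − 25) = 27.2 → 27%
L = 39 + 0.2 × (84 − 39) = 48 → 48%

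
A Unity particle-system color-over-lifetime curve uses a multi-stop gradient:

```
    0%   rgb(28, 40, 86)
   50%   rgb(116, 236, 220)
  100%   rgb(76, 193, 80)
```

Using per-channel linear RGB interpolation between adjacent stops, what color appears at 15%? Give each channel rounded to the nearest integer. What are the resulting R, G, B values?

15% lies between the 0% and 50% stops, so the local fraction is t = (15 − 0)/(50 − 0) = 15/50 ≈ 0.3.
R = 28 + 0.3 × (116 − 28) = 54.4 → 54
G = 40 + 0.3 × (236 − 40) = 98.8 → 99
B = 86 + 0.3 × (220 − 86) = 126.2 → 126

(54, 99, 126)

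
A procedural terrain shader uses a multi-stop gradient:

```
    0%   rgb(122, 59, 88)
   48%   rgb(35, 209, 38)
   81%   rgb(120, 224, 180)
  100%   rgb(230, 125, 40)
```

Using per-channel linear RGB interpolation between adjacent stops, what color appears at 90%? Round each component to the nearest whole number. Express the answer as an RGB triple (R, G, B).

90% lies between the 81% and 100% stops, so the local fraction is t = (90 − 81)/(100 − 81) = 9/19 ≈ 0.4737.
R = 120 + 0.4737 × (230 − 120) = 172.107 → 172
G = 224 + 0.4737 × (125 − 224) = 177.104 → 177
B = 180 + 0.4737 × (40 − 180) = 113.682 → 114

(172, 177, 114)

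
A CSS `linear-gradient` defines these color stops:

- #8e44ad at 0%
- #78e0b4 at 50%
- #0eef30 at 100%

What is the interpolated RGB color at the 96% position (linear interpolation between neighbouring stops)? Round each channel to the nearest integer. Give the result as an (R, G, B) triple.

(22, 238, 59)

96% lies between the 50% and 100% stops, so the local fraction is t = (96 − 50)/(100 − 50) = 46/50 ≈ 0.92.
#78e0b4 → (120, 224, 180); #0eef30 → (14, 239, 48).
R = 120 + 0.92 × (14 − 120) = 22.48 → 22
G = 224 + 0.92 × (239 − 224) = 237.8 → 238
B = 180 + 0.92 × (48 − 180) = 58.56 → 59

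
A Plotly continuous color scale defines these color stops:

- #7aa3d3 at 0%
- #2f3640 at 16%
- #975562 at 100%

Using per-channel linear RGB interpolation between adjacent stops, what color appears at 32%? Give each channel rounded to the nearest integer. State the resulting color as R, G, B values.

32% lies between the 16% and 100% stops, so the local fraction is t = (32 − 16)/(100 − 16) = 16/84 ≈ 0.1905.
#2f3640 → (47, 54, 64); #975562 → (151, 85, 98).
R = 47 + 0.1905 × (151 − 47) = 66.812 → 67
G = 54 + 0.1905 × (85 − 54) = 59.906 → 60
B = 64 + 0.1905 × (98 − 64) = 70.477 → 70

(67, 60, 70)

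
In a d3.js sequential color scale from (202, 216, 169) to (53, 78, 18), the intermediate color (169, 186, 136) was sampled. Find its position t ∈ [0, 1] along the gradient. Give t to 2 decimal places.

0.22

Invert the lerp on the B channel (largest span, 151): t = (136 − 169) / (18 − 169) = -33/-151 = 0.21854.
Check on R: (169 − 202)/(53 − 202) = 0.2215 ✓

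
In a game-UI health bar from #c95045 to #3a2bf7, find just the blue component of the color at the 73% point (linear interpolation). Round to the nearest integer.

199

B₁ = 69 (from #c95045), B₂ = 247 (from #3a2bf7).
B = 69 + 0.73 × (247 − 69) = 198.94 → 199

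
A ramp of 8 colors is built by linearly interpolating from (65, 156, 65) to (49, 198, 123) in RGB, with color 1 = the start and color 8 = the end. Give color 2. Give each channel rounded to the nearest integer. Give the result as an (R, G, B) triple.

With 8 swatches and endpoints inclusive, swatch 2 sits at t = (2 − 1)/(8 − 1) = 1/7 ≈ 0.1429.
R = 65 + 0.1429 × (49 − 65) = 62.714 → 63
G = 156 + 0.1429 × (198 − 156) = 162.002 → 162
B = 65 + 0.1429 × (123 − 65) = 73.288 → 73

(63, 162, 73)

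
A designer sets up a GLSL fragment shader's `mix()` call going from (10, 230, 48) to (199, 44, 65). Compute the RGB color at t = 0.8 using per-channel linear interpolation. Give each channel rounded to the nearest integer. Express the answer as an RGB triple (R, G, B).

(161, 81, 62)

R = 10 + 0.8 × (199 − 10) = 10 + 0.8 × 189 = 161.2 → 161
G = 230 + 0.8 × (44 − 230) = 230 + 0.8 × -186 = 81.2 → 81
B = 48 + 0.8 × (65 − 48) = 48 + 0.8 × 17 = 61.6 → 62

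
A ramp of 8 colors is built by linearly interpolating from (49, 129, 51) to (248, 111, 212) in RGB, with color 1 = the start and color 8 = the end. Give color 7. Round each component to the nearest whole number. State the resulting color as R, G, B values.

(220, 114, 189)

With 8 swatches and endpoints inclusive, swatch 7 sits at t = (7 − 1)/(8 − 1) = 6/7 ≈ 0.8571.
R = 49 + 0.8571 × (248 − 49) = 219.563 → 220
G = 129 + 0.8571 × (111 − 129) = 113.572 → 114
B = 51 + 0.8571 × (212 − 51) = 188.993 → 189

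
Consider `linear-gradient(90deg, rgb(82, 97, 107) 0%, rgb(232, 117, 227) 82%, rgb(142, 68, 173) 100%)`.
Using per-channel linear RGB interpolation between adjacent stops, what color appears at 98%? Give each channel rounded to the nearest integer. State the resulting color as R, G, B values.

98% lies between the 82% and 100% stops, so the local fraction is t = (98 − 82)/(100 − 82) = 16/18 ≈ 0.8889.
R = 232 + 0.8889 × (142 − 232) = 151.999 → 152
G = 117 + 0.8889 × (68 − 117) = 73.444 → 73
B = 227 + 0.8889 × (173 − 227) = 178.999 → 179

(152, 73, 179)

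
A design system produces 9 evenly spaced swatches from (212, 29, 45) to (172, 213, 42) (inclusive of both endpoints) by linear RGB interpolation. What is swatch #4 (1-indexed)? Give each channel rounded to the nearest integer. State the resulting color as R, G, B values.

With 9 swatches and endpoints inclusive, swatch 4 sits at t = (4 − 1)/(9 − 1) = 3/8 ≈ 0.375.
R = 212 + 0.375 × (172 − 212) = 197 → 197
G = 29 + 0.375 × (213 − 29) = 98 → 98
B = 45 + 0.375 × (42 − 45) = 43.875 → 44

(197, 98, 44)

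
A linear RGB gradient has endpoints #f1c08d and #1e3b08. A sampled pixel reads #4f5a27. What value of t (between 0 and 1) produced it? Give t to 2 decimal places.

0.77

Invert the lerp on the R channel (largest span, 211): t = (79 − 241) / (30 − 241) = -162/-211 = 0.76777.
Check on G: (90 − 192)/(59 − 192) = 0.7669 ✓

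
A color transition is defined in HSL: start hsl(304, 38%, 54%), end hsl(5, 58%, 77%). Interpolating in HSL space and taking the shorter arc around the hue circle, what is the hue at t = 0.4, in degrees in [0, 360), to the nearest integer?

328

Hue: 5 − 304 = -299°, but |-299| > 180 so the shorter arc goes the other way: Δh = -299 + 360 = 61°.
H = 304 + 0.4 × (61) = 328.4 → 328°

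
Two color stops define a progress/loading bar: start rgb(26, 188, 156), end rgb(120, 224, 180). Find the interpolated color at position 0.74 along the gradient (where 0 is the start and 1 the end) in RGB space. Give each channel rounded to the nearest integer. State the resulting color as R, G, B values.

R = 26 + 0.74 × (120 − 26) = 26 + 0.74 × 94 = 95.56 → 96
G = 188 + 0.74 × (224 − 188) = 188 + 0.74 × 36 = 214.64 → 215
B = 156 + 0.74 × (180 − 156) = 156 + 0.74 × 24 = 173.76 → 174
So the blended color is (96, 215, 174), about #60d7ae.

(96, 215, 174)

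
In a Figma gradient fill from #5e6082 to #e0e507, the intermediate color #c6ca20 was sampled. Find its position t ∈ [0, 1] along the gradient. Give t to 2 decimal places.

Invert the lerp on the G channel (largest span, 133): t = (202 − 96) / (229 − 96) = 106/133 = 0.79699.
Check on R: (198 − 94)/(224 − 94) = 0.8 ✓

0.80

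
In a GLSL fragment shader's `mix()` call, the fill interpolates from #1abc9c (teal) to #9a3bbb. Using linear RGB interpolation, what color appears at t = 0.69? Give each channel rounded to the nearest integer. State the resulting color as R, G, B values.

#1abc9c → (26, 188, 156); #9a3bbb → (154, 59, 187).
R = 26 + 0.69 × (154 − 26) = 26 + 0.69 × 128 = 114.32 → 114
G = 188 + 0.69 × (59 − 188) = 188 + 0.69 × -129 = 98.99 → 99
B = 156 + 0.69 × (187 − 156) = 156 + 0.69 × 31 = 177.39 → 177

(114, 99, 177)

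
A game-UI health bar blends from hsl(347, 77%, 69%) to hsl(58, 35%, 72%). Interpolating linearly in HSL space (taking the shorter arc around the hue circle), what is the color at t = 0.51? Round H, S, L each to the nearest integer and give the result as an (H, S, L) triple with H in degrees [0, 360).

Hue: 58 − 347 = -289°, but |-289| > 180 so the shorter arc goes the other way: Δh = -289 + 360 = 71°.
H = 347 + 0.51 × (71) = 383.21 → 383 → 383 mod 360 = 23°
S = 77 + 0.51 × (35 − 77) = 55.58 → 56%
L = 69 + 0.51 × (72 − 69) = 70.53 → 71%

(23, 56, 71)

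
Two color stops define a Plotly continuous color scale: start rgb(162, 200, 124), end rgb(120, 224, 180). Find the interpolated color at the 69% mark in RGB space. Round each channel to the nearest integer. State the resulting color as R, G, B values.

(133, 217, 163)

69% corresponds to t = 0.69.
R = 162 + 0.69 × (120 − 162) = 162 + 0.69 × -42 = 133.02 → 133
G = 200 + 0.69 × (224 − 200) = 200 + 0.69 × 24 = 216.56 → 217
B = 124 + 0.69 × (180 − 124) = 124 + 0.69 × 56 = 162.64 → 163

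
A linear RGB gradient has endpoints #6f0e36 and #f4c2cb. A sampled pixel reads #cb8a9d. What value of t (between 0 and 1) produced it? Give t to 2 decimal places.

0.69

Invert the lerp on the G channel (largest span, 180): t = (138 − 14) / (194 − 14) = 124/180 = 0.68889.
Check on R: (203 − 111)/(244 − 111) = 0.6917 ✓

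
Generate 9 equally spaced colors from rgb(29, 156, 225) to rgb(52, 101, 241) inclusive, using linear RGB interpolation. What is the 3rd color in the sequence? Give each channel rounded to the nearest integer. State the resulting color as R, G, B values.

With 9 swatches and endpoints inclusive, swatch 3 sits at t = (3 − 1)/(9 − 1) = 2/8 ≈ 0.25.
R = 29 + 0.25 × (52 − 29) = 34.75 → 35
G = 156 + 0.25 × (101 − 156) = 142.25 → 142
B = 225 + 0.25 × (241 − 225) = 229 → 229

(35, 142, 229)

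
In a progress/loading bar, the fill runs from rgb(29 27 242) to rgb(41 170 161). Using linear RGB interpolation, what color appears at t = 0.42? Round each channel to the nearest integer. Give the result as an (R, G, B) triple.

(34, 87, 208)

R = 29 + 0.42 × (41 − 29) = 29 + 0.42 × 12 = 34.04 → 34
G = 27 + 0.42 × (170 − 27) = 27 + 0.42 × 143 = 87.06 → 87
B = 242 + 0.42 × (161 − 242) = 242 + 0.42 × -81 = 207.98 → 208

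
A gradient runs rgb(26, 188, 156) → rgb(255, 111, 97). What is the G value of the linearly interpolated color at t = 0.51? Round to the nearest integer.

G = 188 + 0.51 × (111 − 188) = 148.73 → 149

149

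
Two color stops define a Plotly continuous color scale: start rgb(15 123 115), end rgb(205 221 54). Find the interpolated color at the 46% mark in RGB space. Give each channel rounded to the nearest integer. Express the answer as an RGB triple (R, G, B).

46% corresponds to t = 0.46.
R = 15 + 0.46 × (205 − 15) = 15 + 0.46 × 190 = 102.4 → 102
G = 123 + 0.46 × (221 − 123) = 123 + 0.46 × 98 = 168.08 → 168
B = 115 + 0.46 × (54 − 115) = 115 + 0.46 × -61 = 86.94 → 87

(102, 168, 87)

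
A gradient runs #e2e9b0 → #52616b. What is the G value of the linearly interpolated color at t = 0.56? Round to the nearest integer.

157

G₁ = 233 (from #e2e9b0), G₂ = 97 (from #52616b).
G = 233 + 0.56 × (97 − 233) = 156.84 → 157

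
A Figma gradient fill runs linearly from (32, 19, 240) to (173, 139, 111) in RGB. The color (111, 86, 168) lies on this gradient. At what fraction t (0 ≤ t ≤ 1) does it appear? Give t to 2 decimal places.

0.56

Invert the lerp on the R channel (largest span, 141): t = (111 − 32) / (173 − 32) = 79/141 = 0.56028.
Check on G: (86 − 19)/(139 − 19) = 0.5583 ✓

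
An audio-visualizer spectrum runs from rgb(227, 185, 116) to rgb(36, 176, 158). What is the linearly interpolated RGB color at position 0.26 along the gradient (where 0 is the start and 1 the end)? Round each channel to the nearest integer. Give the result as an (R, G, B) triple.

R = 227 + 0.26 × (36 − 227) = 227 + 0.26 × -191 = 177.34 → 177
G = 185 + 0.26 × (176 − 185) = 185 + 0.26 × -9 = 182.66 → 183
B = 116 + 0.26 × (158 − 116) = 116 + 0.26 × 42 = 126.92 → 127

(177, 183, 127)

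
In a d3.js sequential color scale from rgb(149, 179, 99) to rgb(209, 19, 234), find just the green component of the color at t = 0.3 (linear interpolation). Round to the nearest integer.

G = 179 + 0.3 × (19 − 179) = 131 → 131

131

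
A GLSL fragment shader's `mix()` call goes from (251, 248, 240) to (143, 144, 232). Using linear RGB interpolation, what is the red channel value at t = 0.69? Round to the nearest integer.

176

R = 251 + 0.69 × (143 − 251) = 176.48 → 176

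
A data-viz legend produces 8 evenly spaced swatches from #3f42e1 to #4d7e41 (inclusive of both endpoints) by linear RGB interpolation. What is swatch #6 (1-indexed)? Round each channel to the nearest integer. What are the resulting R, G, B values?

With 8 swatches and endpoints inclusive, swatch 6 sits at t = (6 − 1)/(8 − 1) = 5/7 ≈ 0.7143.
#3f42e1 → (63, 66, 225); #4d7e41 → (77, 126, 65).
R = 63 + 0.7143 × (77 − 63) = 73 → 73
G = 66 + 0.7143 × (126 − 66) = 108.858 → 109
B = 225 + 0.7143 × (65 − 225) = 110.712 → 111

(73, 109, 111)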